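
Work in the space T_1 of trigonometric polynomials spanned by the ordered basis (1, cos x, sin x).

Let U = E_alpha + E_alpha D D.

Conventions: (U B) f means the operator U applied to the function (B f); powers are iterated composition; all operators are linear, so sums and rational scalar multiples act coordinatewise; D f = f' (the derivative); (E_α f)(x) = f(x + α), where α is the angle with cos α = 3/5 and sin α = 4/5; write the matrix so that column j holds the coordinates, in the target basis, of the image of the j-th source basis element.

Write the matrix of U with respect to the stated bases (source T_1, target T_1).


the matrix is [[1, 0, 0]; [0, 0, 0]; [0, 0, 0]] (rows listed top to bottom)

image of 1: 1
image of cos x: 0
image of sin x: 0
each image's coordinates form column j of the matrix


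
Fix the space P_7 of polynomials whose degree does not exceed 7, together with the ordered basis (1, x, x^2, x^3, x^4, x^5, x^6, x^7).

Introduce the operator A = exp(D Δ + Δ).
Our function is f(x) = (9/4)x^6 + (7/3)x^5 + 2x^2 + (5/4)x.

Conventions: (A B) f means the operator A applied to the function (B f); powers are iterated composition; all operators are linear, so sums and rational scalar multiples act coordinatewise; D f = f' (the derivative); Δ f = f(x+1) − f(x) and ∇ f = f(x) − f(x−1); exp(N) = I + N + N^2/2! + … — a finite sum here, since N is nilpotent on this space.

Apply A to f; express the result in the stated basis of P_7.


the image equals g(x) = (9/4)x^6 + (95/6)x^5 + (440/3)x^4 + (2170/3)x^3 + (31079/12)x^2 + (67277/12)x + 5700

order-1 term: (27/2)x^5 + (1355/12)x^4 + 250x^3 + (3145/12)x^2 + (430/3)x + 37
order-2 term: (135/4)x^4 + (1285/3)x^3 + (6645/4)x^2 + (14755/6)x + 15451/12
order-3 term: 45x^3 + (3785/6)x^2 + (5145/2)x + 9325/3
order-4 term: (135/4)x^2 + (1250/3)x + 4645/4
order-5 term: (27/2)x + 1243/12
order-6 term: 9/4
the series for exp(D Δ + Δ) f terminates at order 6
exp(D Δ + Δ) f = (9/4)x^6 + (95/6)x^5 + (440/3)x^4 + (2170/3)x^3 + (31079/12)x^2 + (67277/12)x + 5700


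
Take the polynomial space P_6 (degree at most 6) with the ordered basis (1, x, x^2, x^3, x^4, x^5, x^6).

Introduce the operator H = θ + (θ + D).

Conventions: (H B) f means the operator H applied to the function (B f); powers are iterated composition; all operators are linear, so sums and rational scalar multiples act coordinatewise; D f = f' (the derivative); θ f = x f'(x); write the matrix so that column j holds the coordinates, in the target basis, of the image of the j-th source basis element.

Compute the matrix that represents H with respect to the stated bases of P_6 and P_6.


the matrix is [[0, 1, 0, 0, 0, 0, 0]; [0, 2, 2, 0, 0, 0, 0]; [0, 0, 4, 3, 0, 0, 0]; [0, 0, 0, 6, 4, 0, 0]; [0, 0, 0, 0, 8, 5, 0]; [0, 0, 0, 0, 0, 10, 6]; [0, 0, 0, 0, 0, 0, 12]] (rows listed top to bottom)

image of 1: 0
image of x: 2x + 1
image of x^2: 4x^2 + 2x
image of x^3: 6x^3 + 3x^2
image of x^4: 8x^4 + 4x^3
image of x^5: 10x^5 + 5x^4
image of x^6: 12x^6 + 6x^5
each image's coordinates form column j of the matrix


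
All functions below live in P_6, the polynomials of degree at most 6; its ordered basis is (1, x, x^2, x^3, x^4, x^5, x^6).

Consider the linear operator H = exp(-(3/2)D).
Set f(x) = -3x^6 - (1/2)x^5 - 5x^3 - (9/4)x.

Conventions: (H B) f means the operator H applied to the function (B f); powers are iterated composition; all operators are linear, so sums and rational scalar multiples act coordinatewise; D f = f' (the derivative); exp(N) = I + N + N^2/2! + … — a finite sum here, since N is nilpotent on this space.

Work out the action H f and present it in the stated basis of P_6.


the result is g(x) = -3x^6 + (53/2)x^5 - (195/2)x^4 + (745/4)x^3 - (3015/16)x^2 + (2817/32)x - 81/8

order-1 term: 27x^5 + (15/4)x^4 + (45/2)x^2 + 27/8
order-2 term: -(405/4)x^4 - (45/4)x^3 - (135/4)x
order-3 term: (405/2)x^3 + (135/8)x^2 + 135/8
order-4 term: -(3645/16)x^2 - (405/32)x
order-5 term: (2187/16)x + 243/64
order-6 term: -2187/64
the series for exp(-(3/2)D) f terminates at order 6
exp(-(3/2)D) f = -3x^6 + (53/2)x^5 - (195/2)x^4 + (745/4)x^3 - (3015/16)x^2 + (2817/32)x - 81/8


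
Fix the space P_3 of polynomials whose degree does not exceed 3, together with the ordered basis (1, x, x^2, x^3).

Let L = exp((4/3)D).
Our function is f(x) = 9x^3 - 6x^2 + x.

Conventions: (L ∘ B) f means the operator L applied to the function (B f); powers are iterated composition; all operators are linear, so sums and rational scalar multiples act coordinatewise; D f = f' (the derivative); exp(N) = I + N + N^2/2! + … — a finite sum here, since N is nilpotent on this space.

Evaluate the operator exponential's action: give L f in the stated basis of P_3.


the image equals g(x) = 9x^3 + 30x^2 + 33x + 12

order-1 term: 36x^2 - 16x + 4/3
order-2 term: 48x - 32/3
order-3 term: 64/3
the series for exp((4/3)D) f terminates at order 3
exp((4/3)D) f = 9x^3 + 30x^2 + 33x + 12


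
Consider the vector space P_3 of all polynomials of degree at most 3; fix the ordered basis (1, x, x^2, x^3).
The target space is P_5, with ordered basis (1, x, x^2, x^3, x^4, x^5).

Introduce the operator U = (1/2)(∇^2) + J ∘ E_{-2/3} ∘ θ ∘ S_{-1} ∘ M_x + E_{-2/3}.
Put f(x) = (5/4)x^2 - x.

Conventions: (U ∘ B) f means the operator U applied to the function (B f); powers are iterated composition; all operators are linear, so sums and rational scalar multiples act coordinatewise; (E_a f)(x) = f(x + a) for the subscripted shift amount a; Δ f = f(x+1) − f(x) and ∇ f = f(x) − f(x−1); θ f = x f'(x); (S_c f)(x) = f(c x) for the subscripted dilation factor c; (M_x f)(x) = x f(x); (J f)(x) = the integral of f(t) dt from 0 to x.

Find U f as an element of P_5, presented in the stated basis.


∇ f = (5/2)x - 9/4
∇ ∇ f = 5/2
((1/2)(∇^2)) f = 5/4
M_x f = (5/4)x^3 - x^2
S_{-1} M_x f = -(5/4)x^3 - x^2
θ S_{-1} M_x f = -(15/4)x^3 - 2x^2
E_{-2/3} (θ ∘ S_{-1} ∘ M_x) f = -(15/4)x^3 + (11/2)x^2 - (7/3)x + 2/9
J E_{-2/3} (θ ∘ S_{-1} ∘ M_x) f = -(15/16)x^4 + (11/6)x^3 - (7/6)x^2 + (2/9)x
E_{-2/3} f = (5/4)x^2 - (8/3)x + 11/9
((1/2)(∇^2) + J ∘ E_{-2/3} ∘ θ ∘ S_{-1} ∘ M_x + E_{-2/3}) f = -(15/16)x^4 + (11/6)x^3 + (1/12)x^2 - (22/9)x + 89/36

g(x) = -(15/16)x^4 + (11/6)x^3 + (1/12)x^2 - (22/9)x + 89/36


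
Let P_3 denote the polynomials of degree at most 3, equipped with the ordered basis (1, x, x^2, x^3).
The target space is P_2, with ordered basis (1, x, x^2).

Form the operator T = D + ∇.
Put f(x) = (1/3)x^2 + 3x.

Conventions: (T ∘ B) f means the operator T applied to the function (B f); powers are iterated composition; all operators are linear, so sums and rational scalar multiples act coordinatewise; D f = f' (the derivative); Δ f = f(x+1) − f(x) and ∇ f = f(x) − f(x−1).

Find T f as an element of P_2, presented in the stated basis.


D f = (2/3)x + 3
∇ f = (2/3)x + 8/3
(D + ∇) f = (4/3)x + 17/3

the image equals g(x) = (4/3)x + 17/3


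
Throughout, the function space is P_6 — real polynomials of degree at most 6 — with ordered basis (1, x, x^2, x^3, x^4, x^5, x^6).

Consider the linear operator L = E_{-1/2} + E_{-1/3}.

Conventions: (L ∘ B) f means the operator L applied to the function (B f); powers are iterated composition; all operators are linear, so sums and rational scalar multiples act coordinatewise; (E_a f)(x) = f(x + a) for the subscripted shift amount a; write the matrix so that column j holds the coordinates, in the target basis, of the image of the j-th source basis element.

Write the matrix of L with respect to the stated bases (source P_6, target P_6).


image of 1: 2
image of x: 2x - 5/6
image of x^2: 2x^2 - (5/3)x + 13/36
image of x^3: 2x^3 - (5/2)x^2 + (13/12)x - 35/216
image of x^4: 2x^4 - (10/3)x^3 + (13/6)x^2 - (35/54)x + 97/1296
image of x^5: 2x^5 - (25/6)x^4 + (65/18)x^3 - (175/108)x^2 + (485/1296)x - 275/7776
image of x^6: 2x^6 - 5x^5 + (65/12)x^4 - (175/54)x^3 + (485/432)x^2 - (275/1296)x + 793/46656
each image's coordinates form column j of the matrix

the matrix is [[2, -5/6, 13/36, -35/216, 97/1296, -275/7776, 793/46656]; [0, 2, -5/3, 13/12, -35/54, 485/1296, -275/1296]; [0, 0, 2, -5/2, 13/6, -175/108, 485/432]; [0, 0, 0, 2, -10/3, 65/18, -175/54]; [0, 0, 0, 0, 2, -25/6, 65/12]; [0, 0, 0, 0, 0, 2, -5]; [0, 0, 0, 0, 0, 0, 2]] (rows listed top to bottom)


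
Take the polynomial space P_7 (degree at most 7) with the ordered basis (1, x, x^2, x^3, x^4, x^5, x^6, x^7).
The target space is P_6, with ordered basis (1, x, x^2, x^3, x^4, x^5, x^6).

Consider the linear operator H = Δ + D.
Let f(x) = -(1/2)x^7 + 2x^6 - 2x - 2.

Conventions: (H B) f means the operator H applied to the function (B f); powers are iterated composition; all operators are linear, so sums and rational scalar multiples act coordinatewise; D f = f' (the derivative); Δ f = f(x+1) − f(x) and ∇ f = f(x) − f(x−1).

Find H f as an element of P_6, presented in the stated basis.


Δ f = -(7/2)x^6 + (3/2)x^5 + (25/2)x^4 + (45/2)x^3 + (39/2)x^2 + (17/2)x - 1/2
D f = -(7/2)x^6 + 12x^5 - 2
(Δ + D) f = -7x^6 + (27/2)x^5 + (25/2)x^4 + (45/2)x^3 + (39/2)x^2 + (17/2)x - 5/2

the result is g(x) = -7x^6 + (27/2)x^5 + (25/2)x^4 + (45/2)x^3 + (39/2)x^2 + (17/2)x - 5/2


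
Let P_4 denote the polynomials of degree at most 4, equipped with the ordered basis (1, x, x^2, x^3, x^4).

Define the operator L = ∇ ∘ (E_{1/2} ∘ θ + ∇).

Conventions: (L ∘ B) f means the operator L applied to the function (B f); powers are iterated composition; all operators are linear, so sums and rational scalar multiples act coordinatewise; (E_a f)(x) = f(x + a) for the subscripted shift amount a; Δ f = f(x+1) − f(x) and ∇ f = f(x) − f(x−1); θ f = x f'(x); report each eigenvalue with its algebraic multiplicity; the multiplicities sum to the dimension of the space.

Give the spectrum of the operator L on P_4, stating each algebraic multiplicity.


image of 1: 0
image of x: 1
image of x^2: 4x + 2
image of x^3: 9x^2 + 6x - 21/4
image of x^4: 16x^3 + 12x^2 - 20x + 14
the matrix is upper triangular; its diagonal is (0, 0, 0, 0, 0)
for a triangular matrix the eigenvalues are the diagonal entries, with algebraic multiplicity their repetition count

λ = 0 (multiplicity 5)


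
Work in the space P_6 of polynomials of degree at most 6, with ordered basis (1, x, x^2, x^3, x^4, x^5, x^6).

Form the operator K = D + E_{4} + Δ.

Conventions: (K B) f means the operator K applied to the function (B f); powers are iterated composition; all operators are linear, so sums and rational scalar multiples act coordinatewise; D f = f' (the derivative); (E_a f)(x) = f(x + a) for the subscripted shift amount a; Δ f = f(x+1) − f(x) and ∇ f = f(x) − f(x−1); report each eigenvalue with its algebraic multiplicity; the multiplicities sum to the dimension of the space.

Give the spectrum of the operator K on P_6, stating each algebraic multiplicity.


image of 1: 1
image of x: x + 6
image of x^2: x^2 + 12x + 17
image of x^3: x^3 + 18x^2 + 51x + 65
image of x^4: x^4 + 24x^3 + 102x^2 + 260x + 257
image of x^5: x^5 + 30x^4 + 170x^3 + 650x^2 + 1285x + 1025
image of x^6: x^6 + 36x^5 + 255x^4 + 1300x^3 + 3855x^2 + 6150x + 4097
the matrix is upper triangular; its diagonal is (1, 1, 1, 1, 1, 1, 1)
for a triangular matrix the eigenvalues are the diagonal entries, with algebraic multiplicity their repetition count

λ = 1 (multiplicity 7)


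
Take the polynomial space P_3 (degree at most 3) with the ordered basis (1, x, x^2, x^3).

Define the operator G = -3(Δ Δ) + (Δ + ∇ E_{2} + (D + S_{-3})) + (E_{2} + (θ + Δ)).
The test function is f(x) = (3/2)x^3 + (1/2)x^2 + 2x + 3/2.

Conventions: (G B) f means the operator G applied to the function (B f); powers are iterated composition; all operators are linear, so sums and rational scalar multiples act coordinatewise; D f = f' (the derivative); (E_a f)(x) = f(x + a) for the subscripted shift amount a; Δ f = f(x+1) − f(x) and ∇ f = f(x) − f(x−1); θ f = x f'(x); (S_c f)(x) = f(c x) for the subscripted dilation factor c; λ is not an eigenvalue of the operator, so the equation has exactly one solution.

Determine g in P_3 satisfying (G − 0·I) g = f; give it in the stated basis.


write g with unknown coordinates in the stated basis and equate coefficients in (G − 0·I) g = f
solving from the highest basis element down gives g = -(3/46)x^3 + (77/552)x^2 - (21/23)x + 1195/368
check: G g = (3/2)x^3 + (1/2)x^2 + 2x + 3/2
so G g − 0·g = (3/2)x^3 + (1/2)x^2 + 2x + 3/2 = f ✓

the result is g(x) = -(3/46)x^3 + (77/552)x^2 - (21/23)x + 1195/368


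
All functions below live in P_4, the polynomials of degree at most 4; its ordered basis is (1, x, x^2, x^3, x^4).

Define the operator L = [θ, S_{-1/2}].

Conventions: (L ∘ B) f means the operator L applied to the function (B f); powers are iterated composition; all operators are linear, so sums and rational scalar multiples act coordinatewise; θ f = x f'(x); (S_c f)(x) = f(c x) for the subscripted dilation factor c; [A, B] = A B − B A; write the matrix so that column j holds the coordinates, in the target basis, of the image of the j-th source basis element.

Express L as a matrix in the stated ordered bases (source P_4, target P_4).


the matrix is [[0, 0, 0, 0, 0]; [0, 0, 0, 0, 0]; [0, 0, 0, 0, 0]; [0, 0, 0, 0, 0]; [0, 0, 0, 0, 0]] (rows listed top to bottom)

image of 1: 0
image of x: 0
image of x^2: 0
image of x^3: 0
image of x^4: 0
each image's coordinates form column j of the matrix


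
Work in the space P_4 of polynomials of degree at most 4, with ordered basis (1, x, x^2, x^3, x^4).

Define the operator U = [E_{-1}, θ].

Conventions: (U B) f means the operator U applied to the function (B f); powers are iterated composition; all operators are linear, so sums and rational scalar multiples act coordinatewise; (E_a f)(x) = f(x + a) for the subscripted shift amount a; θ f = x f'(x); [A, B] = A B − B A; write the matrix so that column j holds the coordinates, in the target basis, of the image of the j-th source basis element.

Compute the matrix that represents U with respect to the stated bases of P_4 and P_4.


the matrix is [[0, -1, 2, -3, 4]; [0, 0, -2, 6, -12]; [0, 0, 0, -3, 12]; [0, 0, 0, 0, -4]; [0, 0, 0, 0, 0]] (rows listed top to bottom)

image of 1: 0
image of x: -1
image of x^2: -2x + 2
image of x^3: -3x^2 + 6x - 3
image of x^4: -4x^3 + 12x^2 - 12x + 4
each image's coordinates form column j of the matrix


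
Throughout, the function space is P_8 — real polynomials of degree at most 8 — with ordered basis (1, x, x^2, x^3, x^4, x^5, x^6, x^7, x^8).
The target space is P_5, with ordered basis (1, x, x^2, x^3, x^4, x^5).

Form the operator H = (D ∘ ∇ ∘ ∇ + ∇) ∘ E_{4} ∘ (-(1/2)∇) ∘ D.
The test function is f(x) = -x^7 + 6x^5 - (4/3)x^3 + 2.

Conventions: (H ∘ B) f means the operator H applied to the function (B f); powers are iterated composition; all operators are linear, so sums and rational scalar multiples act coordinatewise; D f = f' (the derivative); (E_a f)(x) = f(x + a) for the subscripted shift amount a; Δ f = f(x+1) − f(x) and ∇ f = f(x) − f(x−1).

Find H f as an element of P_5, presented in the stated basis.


the result is g(x) = 105x^4 + 1260x^3 + 6855x^2 + 17190x + 15641

D f = -7x^6 + 30x^4 - 4x^2
∇ D f = -42x^5 + 105x^4 - 20x^3 - 75x^2 + 70x - 19
(-(1/2)∇) D f = 21x^5 - (105/2)x^4 + 10x^3 + (75/2)x^2 - 35x + 19/2
E_{4} ((-(1/2)∇) ∘ D) f = 21x^5 + (735/2)x^4 + 2530x^3 + (17115/2)x^2 + 14185x + 18347/2
∇ E_{4} ((-(1/2)∇) ∘ D) f = 105x^4 + 1260x^3 + 5595x^2 + 10890x + 7811
∇ ∇ E_{4} ((-(1/2)∇) ∘ D) f = 420x^3 + 3150x^2 + 7830x + 6450
D ∇ ∇ E_{4} ((-(1/2)∇) ∘ D) f = 1260x^2 + 6300x + 7830
∇ E_{4} ((-(1/2)∇) ∘ D) f = 105x^4 + 1260x^3 + 5595x^2 + 10890x + 7811
(D ∘ ∇ ∘ ∇ + ∇) E_{4} ((-(1/2)∇) ∘ D) f = 105x^4 + 1260x^3 + 6855x^2 + 17190x + 15641


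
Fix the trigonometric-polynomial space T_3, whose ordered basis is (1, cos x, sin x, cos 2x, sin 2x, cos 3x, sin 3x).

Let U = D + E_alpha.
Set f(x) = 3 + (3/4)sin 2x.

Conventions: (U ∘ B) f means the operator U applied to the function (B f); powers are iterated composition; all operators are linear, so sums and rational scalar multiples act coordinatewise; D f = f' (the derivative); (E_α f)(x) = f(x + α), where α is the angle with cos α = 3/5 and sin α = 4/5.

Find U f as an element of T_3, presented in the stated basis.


g(x) = 3 + (111/50)cos 2x - (21/100)sin 2x

D f = (3/2)cos 2x
E_alpha f = 3 + (18/25)cos 2x - (21/100)sin 2x
(D + E_alpha) f = 3 + (111/50)cos 2x - (21/100)sin 2x


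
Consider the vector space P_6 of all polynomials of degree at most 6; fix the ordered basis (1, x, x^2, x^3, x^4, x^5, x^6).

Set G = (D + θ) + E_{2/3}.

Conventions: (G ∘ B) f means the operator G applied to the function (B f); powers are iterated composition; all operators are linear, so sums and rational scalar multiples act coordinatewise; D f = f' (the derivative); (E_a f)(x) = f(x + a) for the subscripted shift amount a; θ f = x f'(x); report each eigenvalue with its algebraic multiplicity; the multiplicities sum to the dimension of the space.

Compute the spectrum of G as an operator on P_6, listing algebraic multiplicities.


image of 1: 1
image of x: 2x + 5/3
image of x^2: 3x^2 + (10/3)x + 4/9
image of x^3: 4x^3 + 5x^2 + (4/3)x + 8/27
image of x^4: 5x^4 + (20/3)x^3 + (8/3)x^2 + (32/27)x + 16/81
image of x^5: 6x^5 + (25/3)x^4 + (40/9)x^3 + (80/27)x^2 + (80/81)x + 32/243
image of x^6: 7x^6 + 10x^5 + (20/3)x^4 + (160/27)x^3 + (80/27)x^2 + (64/81)x + 64/729
the matrix is upper triangular; its diagonal is (1, 2, 3, 4, 5, 6, 7)
for a triangular matrix the eigenvalues are the diagonal entries, with algebraic multiplicity their repetition count

λ = 1 (multiplicity 1), λ = 2 (multiplicity 1), λ = 3 (multiplicity 1), λ = 4 (multiplicity 1), λ = 5 (multiplicity 1), λ = 6 (multiplicity 1), λ = 7 (multiplicity 1)


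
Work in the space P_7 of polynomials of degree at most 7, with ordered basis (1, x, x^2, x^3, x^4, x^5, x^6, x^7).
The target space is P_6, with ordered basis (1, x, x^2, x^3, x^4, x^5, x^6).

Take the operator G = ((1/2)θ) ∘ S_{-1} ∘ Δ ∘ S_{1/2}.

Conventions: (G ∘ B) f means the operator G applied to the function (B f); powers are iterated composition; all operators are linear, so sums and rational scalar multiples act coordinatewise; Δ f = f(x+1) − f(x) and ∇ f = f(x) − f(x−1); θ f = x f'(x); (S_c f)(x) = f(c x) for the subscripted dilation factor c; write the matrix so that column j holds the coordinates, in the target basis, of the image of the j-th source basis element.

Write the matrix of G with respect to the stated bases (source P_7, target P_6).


image of 1: 0
image of x: 0
image of x^2: -(1/4)x
image of x^3: (3/8)x^2 - (3/16)x
image of x^4: -(3/8)x^3 + (3/8)x^2 - (1/8)x
image of x^5: (5/16)x^4 - (15/32)x^3 + (5/16)x^2 - (5/64)x
image of x^6: -(15/64)x^5 + (15/32)x^4 - (15/32)x^3 + (15/64)x^2 - (3/64)x
image of x^7: (21/128)x^6 - (105/256)x^5 + (35/64)x^4 - (105/256)x^3 + (21/128)x^2 - (7/256)x
each image's coordinates form column j of the matrix

the matrix is [[0, 0, 0, 0, 0, 0, 0, 0]; [0, 0, -1/4, -3/16, -1/8, -5/64, -3/64, -7/256]; [0, 0, 0, 3/8, 3/8, 5/16, 15/64, 21/128]; [0, 0, 0, 0, -3/8, -15/32, -15/32, -105/256]; [0, 0, 0, 0, 0, 5/16, 15/32, 35/64]; [0, 0, 0, 0, 0, 0, -15/64, -105/256]; [0, 0, 0, 0, 0, 0, 0, 21/128]] (rows listed top to bottom)


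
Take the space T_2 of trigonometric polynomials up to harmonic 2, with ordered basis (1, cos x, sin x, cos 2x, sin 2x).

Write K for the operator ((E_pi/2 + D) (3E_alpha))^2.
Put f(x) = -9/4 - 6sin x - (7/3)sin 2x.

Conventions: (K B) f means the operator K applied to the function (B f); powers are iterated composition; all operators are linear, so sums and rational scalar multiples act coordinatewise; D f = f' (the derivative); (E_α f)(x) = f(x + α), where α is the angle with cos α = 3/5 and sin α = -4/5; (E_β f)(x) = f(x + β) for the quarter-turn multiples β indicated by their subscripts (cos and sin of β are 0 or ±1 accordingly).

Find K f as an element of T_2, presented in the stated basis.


E_alpha f = -9/4 + (24/5)cos x - (18/5)sin x + (56/25)cos 2x + (49/75)sin 2x
(3E_alpha) f = -27/4 + (72/5)cos x - (54/5)sin x + (168/25)cos 2x + (49/25)sin 2x
E_pi/2 (3E_alpha) f = -27/4 - (54/5)cos x - (72/5)sin x - (168/25)cos 2x - (49/25)sin 2x
D (3E_alpha) f = -(54/5)cos x - (72/5)sin x + (98/25)cos 2x - (336/25)sin 2x
(E_pi/2 + D) (3E_alpha) f = -27/4 - (108/5)cos x - (144/5)sin x - (14/5)cos 2x - (77/5)sin 2x
E_alpha ((E_pi/2 + D) (3E_alpha)) f = -27/4 + (252/25)cos x - (864/25)sin x + (1946/125)cos 2x + (203/125)sin 2x
(3E_alpha) ((E_pi/2 + D) (3E_alpha)) f = -81/4 + (756/25)cos x - (2592/25)sin x + (5838/125)cos 2x + (609/125)sin 2x
E_pi/2 (3E_alpha) ((E_pi/2 + D) (3E_alpha)) f = -81/4 - (2592/25)cos x - (756/25)sin x - (5838/125)cos 2x - (609/125)sin 2x
D (3E_alpha) ((E_pi/2 + D) (3E_alpha)) f = -(2592/25)cos x - (756/25)sin x + (1218/125)cos 2x - (11676/125)sin 2x
(E_pi/2 + D) (3E_alpha) ((E_pi/2 + D) (3E_alpha)) f = -81/4 - (5184/25)cos x - (1512/25)sin x - (924/25)cos 2x - (2457/25)sin 2x

the image equals g(x) = -81/4 - (5184/25)cos x - (1512/25)sin x - (924/25)cos 2x - (2457/25)sin 2x


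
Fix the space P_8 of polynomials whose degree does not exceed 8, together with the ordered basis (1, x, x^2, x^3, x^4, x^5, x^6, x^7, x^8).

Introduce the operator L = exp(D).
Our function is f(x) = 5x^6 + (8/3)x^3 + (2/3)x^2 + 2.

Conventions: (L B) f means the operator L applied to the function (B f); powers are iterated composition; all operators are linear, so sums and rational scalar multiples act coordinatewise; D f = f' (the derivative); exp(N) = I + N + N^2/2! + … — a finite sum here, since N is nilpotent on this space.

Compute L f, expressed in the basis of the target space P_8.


the image equals g(x) = 5x^6 + 30x^5 + 75x^4 + (308/3)x^3 + (251/3)x^2 + (118/3)x + 31/3

order-1 term: 30x^5 + 8x^2 + (4/3)x
order-2 term: 75x^4 + 8x + 2/3
order-3 term: 100x^3 + 8/3
order-4 term: 75x^2
order-5 term: 30x
order-6 term: 5
the series for exp(D) f terminates at order 6
exp(D) f = 5x^6 + 30x^5 + 75x^4 + (308/3)x^3 + (251/3)x^2 + (118/3)x + 31/3


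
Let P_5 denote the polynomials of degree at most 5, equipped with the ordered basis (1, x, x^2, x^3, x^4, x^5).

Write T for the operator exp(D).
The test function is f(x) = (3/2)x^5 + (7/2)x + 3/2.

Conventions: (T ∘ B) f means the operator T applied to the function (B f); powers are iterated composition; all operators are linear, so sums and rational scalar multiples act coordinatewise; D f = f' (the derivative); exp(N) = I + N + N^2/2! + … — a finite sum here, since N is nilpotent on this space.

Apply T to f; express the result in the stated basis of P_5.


g(x) = (3/2)x^5 + (15/2)x^4 + 15x^3 + 15x^2 + 11x + 13/2

order-1 term: (15/2)x^4 + 7/2
order-2 term: 15x^3
order-3 term: 15x^2
order-4 term: (15/2)x
order-5 term: 3/2
the series for exp(D) f terminates at order 5
exp(D) f = (3/2)x^5 + (15/2)x^4 + 15x^3 + 15x^2 + 11x + 13/2


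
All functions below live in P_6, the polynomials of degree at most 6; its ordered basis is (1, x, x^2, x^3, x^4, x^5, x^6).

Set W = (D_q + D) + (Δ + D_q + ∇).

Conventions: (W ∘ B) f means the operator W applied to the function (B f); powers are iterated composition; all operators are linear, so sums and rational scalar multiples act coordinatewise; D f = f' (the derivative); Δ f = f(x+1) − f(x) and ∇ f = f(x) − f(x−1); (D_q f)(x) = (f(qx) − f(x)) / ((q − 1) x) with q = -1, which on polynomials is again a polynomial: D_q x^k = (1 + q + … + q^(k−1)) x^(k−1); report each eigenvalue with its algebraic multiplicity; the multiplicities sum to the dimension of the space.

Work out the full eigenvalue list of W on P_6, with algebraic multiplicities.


λ = 0 (multiplicity 7)

image of 1: 0
image of x: 5
image of x^2: 6x
image of x^3: 11x^2 + 2
image of x^4: 12x^3 + 8x
image of x^5: 17x^4 + 20x^2 + 2
image of x^6: 18x^5 + 40x^3 + 12x
the matrix is upper triangular; its diagonal is (0, 0, 0, 0, 0, 0, 0)
for a triangular matrix the eigenvalues are the diagonal entries, with algebraic multiplicity their repetition count


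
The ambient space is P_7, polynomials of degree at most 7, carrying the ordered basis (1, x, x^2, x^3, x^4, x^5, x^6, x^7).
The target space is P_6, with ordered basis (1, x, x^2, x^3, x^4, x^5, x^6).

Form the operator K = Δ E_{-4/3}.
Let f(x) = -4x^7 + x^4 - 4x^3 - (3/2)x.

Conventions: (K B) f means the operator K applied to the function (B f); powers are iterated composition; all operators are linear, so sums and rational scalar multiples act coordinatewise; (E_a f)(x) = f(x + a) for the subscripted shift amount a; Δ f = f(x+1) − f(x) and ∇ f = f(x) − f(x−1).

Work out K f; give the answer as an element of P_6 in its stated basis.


E_{-4/3} f = -4x^7 + (112/3)x^6 - (448/3)x^5 + (8987/27)x^4 - (36596/81)x^3 + (30832/81)x^2 - (276491/1458)x + 97558/2187
Δ E_{-4/3} f = -28x^6 + 140x^5 - (980/3)x^4 + (12008/27)x^3 - (10142/27)x^2 + (15116/81)x - 64073/1458

the result is g(x) = -28x^6 + 140x^5 - (980/3)x^4 + (12008/27)x^3 - (10142/27)x^2 + (15116/81)x - 64073/1458


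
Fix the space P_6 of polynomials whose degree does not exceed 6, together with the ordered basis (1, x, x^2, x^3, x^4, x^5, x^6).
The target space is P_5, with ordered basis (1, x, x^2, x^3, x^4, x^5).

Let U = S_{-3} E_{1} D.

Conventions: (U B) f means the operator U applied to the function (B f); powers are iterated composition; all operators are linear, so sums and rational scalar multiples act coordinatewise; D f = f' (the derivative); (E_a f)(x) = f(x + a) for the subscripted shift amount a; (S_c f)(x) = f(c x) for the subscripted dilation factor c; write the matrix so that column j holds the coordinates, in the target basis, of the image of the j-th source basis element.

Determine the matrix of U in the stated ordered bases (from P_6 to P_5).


image of 1: 0
image of x: 1
image of x^2: -6x + 2
image of x^3: 27x^2 - 18x + 3
image of x^4: -108x^3 + 108x^2 - 36x + 4
image of x^5: 405x^4 - 540x^3 + 270x^2 - 60x + 5
image of x^6: -1458x^5 + 2430x^4 - 1620x^3 + 540x^2 - 90x + 6
each image's coordinates form column j of the matrix

the matrix is [[0, 1, 2, 3, 4, 5, 6]; [0, 0, -6, -18, -36, -60, -90]; [0, 0, 0, 27, 108, 270, 540]; [0, 0, 0, 0, -108, -540, -1620]; [0, 0, 0, 0, 0, 405, 2430]; [0, 0, 0, 0, 0, 0, -1458]] (rows listed top to bottom)


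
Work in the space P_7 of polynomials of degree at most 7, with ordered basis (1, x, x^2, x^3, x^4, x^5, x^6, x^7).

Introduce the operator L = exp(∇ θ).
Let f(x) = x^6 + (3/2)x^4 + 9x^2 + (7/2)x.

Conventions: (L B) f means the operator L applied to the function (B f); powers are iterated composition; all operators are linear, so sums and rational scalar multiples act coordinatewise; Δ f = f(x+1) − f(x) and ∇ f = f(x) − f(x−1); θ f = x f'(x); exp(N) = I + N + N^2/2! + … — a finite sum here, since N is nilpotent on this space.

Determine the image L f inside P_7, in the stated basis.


the result is g(x) = x^6 + 36x^5 + (723/2)x^4 + 924x^3 - 549x^2 - (1493/2)x + 961/2

order-1 term: 36x^5 - 90x^4 + 144x^3 - 126x^2 + 96x - 53/2
order-2 term: 450x^4 - 1620x^3 + 2628x^2 - 2070x + 660
order-3 term: 2400x^3 - 8460x^2 + 10764x - 4662
order-4 term: 5400x^2 - 13860x + 8721
order-5 term: 4320x - 4932
order-6 term: 720
the series for exp(∇ θ) f terminates at order 6
exp(∇ θ) f = x^6 + 36x^5 + (723/2)x^4 + 924x^3 - 549x^2 - (1493/2)x + 961/2


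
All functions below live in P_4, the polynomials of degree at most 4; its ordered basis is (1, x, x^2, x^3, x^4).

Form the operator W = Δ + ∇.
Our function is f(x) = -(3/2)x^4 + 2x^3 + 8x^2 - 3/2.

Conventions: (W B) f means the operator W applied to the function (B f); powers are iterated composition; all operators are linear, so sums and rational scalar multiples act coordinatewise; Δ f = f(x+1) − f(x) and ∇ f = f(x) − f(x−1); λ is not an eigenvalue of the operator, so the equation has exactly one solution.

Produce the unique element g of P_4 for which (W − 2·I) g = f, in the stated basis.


write g with unknown coordinates in the stated basis and equate coefficients in (W − 2·I) g = f
solving from the highest basis element down gives g = (3/4)x^4 + 2x^3 + 2x^2 + 7x + 39/4
check: W g = 6x^3 + 12x^2 + 14x + 18
so W g − 2·g = -(3/2)x^4 + 2x^3 + 8x^2 - 3/2 = f ✓

the result is g(x) = (3/4)x^4 + 2x^3 + 2x^2 + 7x + 39/4


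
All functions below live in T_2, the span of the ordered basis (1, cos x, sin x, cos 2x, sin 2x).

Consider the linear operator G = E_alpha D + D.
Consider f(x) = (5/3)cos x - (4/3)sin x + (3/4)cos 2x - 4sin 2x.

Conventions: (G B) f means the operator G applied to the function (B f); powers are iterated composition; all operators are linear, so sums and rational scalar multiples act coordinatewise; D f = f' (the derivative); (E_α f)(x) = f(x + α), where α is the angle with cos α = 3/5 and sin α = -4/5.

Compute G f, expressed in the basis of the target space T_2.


D f = -(4/3)cos x - (5/3)sin x - 8cos 2x - (3/2)sin 2x
E_alpha D f = (8/15)cos x - (31/15)sin x + (92/25)cos 2x - (363/50)sin 2x
D f = -(4/3)cos x - (5/3)sin x - 8cos 2x - (3/2)sin 2x
(E_alpha D + D) f = -(4/5)cos x - (56/15)sin x - (108/25)cos 2x - (219/25)sin 2x

the image equals g(x) = -(4/5)cos x - (56/15)sin x - (108/25)cos 2x - (219/25)sin 2x


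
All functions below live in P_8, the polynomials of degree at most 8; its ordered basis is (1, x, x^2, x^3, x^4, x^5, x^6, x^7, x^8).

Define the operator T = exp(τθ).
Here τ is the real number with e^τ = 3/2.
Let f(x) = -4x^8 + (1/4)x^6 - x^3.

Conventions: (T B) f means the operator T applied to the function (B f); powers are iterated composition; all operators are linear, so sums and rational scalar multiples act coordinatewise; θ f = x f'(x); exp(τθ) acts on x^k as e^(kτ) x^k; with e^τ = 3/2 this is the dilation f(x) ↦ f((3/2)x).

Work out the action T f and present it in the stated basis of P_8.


exp(τθ) x^k = e^(kτ) x^k; with e^τ = 3/2 this sends x^k to (3/2)^k x^k
x^3 ↦ 27/8 x^3
x^6 ↦ 729/64 x^6
x^8 ↦ 6561/256 x^8
applying this coordinatewise to f: exp(τθ) f = -(6561/64)x^8 + (729/256)x^6 - (27/8)x^3

the result is g(x) = -(6561/64)x^8 + (729/256)x^6 - (27/8)x^3


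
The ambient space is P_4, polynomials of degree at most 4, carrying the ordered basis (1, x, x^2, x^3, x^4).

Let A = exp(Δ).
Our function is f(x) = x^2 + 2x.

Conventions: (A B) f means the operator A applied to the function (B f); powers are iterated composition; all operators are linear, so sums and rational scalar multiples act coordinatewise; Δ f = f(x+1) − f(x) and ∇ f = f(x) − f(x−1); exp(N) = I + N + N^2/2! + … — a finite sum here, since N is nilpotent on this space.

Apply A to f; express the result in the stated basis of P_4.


g(x) = x^2 + 4x + 4

order-1 term: 2x + 3
order-2 term: 1
the series for exp(Δ) f terminates at order 2
exp(Δ) f = x^2 + 4x + 4


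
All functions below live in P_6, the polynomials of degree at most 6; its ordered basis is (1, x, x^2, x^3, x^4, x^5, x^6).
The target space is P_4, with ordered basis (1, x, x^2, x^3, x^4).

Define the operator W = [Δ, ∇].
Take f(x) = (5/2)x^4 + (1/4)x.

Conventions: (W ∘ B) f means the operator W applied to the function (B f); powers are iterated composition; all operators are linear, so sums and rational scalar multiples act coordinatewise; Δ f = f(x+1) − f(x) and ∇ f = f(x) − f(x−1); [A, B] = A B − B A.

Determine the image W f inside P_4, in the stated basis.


the result is g(x) = 0

∇ f = 10x^3 - 15x^2 + 10x - 9/4
Δ ∇ f = 30x^2 + 5
Δ f = 10x^3 + 15x^2 + 10x + 11/4
∇ Δ f = 30x^2 + 5
[Δ, ∇] f = 0


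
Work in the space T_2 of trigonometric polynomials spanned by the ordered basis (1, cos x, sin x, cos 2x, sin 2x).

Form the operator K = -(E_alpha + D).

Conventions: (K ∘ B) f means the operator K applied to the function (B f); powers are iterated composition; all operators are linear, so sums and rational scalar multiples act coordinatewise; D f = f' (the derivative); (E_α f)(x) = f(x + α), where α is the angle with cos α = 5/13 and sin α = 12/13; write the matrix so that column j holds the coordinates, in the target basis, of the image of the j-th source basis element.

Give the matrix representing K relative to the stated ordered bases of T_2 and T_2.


the matrix is [[-1, 0, 0, 0, 0]; [0, -5/13, -25/13, 0, 0]; [0, 25/13, -5/13, 0, 0]; [0, 0, 0, 119/169, -458/169]; [0, 0, 0, 458/169, 119/169]] (rows listed top to bottom)

image of 1: -1
image of cos x: -(5/13)cos x + (25/13)sin x
image of sin x: -(25/13)cos x - (5/13)sin x
image of cos 2x: (119/169)cos 2x + (458/169)sin 2x
image of sin 2x: -(458/169)cos 2x + (119/169)sin 2x
each image's coordinates form column j of the matrix


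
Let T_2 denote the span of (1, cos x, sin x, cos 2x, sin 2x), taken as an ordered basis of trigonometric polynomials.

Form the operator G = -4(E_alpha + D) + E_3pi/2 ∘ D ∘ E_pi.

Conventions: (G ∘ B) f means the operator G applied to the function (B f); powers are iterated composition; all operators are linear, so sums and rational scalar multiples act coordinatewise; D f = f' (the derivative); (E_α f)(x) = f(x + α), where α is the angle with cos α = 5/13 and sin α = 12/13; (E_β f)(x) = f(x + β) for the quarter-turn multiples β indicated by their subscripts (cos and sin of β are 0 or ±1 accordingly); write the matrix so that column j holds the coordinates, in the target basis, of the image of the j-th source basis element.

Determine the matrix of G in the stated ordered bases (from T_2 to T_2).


the matrix is [[-4, 0, 0, 0, 0]; [0, -33/13, -100/13, 0, 0]; [0, 100/13, -33/13, 0, 0]; [0, 0, 0, 476/169, -2170/169]; [0, 0, 0, 2170/169, 476/169]] (rows listed top to bottom)

image of 1: -4
image of cos x: -(33/13)cos x + (100/13)sin x
image of sin x: -(100/13)cos x - (33/13)sin x
image of cos 2x: (476/169)cos 2x + (2170/169)sin 2x
image of sin 2x: -(2170/169)cos 2x + (476/169)sin 2x
each image's coordinates form column j of the matrix


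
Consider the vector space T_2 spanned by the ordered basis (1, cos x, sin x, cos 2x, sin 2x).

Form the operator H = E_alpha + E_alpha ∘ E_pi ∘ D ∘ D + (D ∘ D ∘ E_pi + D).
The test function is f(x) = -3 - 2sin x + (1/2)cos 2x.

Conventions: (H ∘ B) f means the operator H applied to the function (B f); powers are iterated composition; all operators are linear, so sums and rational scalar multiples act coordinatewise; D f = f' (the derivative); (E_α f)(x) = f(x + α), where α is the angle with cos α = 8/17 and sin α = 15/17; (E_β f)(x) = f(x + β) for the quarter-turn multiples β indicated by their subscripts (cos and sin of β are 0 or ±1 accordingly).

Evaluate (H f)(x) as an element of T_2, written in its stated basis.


E_alpha f = -3 - (30/17)cos x - (16/17)sin x - (161/578)cos 2x - (120/289)sin 2x
D f = -2cos x - sin 2x
D D f = 2sin x - 2cos 2x
E_pi D D f = -2sin x - 2cos 2x
E_alpha E_pi D D f = -(30/17)cos x - (16/17)sin x + (322/289)cos 2x + (480/289)sin 2x
E_pi f = -3 + 2sin x + (1/2)cos 2x
D E_pi f = 2cos x - sin 2x
D D E_pi f = -2sin x - 2cos 2x
D f = -2cos x - sin 2x
(D ∘ D ∘ E_pi + D) f = -2cos x - 2sin x - 2cos 2x - sin 2x
(E_alpha + E_alpha ∘ E_pi ∘ D ∘ D + (D ∘ D ∘ E_pi + D)) f = -3 - (94/17)cos x - (66/17)sin x - (673/578)cos 2x + (71/289)sin 2x

g(x) = -3 - (94/17)cos x - (66/17)sin x - (673/578)cos 2x + (71/289)sin 2x


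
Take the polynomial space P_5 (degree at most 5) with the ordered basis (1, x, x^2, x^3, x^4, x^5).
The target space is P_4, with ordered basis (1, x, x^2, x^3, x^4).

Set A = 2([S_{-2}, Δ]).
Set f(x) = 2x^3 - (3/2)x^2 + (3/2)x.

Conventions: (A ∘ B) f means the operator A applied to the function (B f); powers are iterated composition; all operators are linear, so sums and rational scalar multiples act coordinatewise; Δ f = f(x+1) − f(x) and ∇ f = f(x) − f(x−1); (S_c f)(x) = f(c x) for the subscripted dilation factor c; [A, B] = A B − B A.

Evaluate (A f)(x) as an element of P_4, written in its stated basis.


the result is g(x) = 144x^2 + 108x + 54

Δ f = 6x^2 + 3x + 2
S_{-2} Δ f = 24x^2 - 6x + 2
S_{-2} f = -16x^3 - 6x^2 - 3x
Δ S_{-2} f = -48x^2 - 60x - 25
[S_{-2}, Δ] f = 72x^2 + 54x + 27
(2([S_{-2}, Δ])) f = 144x^2 + 108x + 54


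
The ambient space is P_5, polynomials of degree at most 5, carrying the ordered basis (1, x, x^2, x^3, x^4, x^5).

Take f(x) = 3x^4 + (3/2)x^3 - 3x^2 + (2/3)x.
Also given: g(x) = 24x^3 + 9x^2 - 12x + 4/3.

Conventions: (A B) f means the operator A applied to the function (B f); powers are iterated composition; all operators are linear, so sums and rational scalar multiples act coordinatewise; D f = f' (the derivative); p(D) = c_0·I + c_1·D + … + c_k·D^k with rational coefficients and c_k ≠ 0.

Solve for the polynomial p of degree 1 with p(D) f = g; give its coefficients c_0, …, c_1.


D^0 f = 3x^4 + (3/2)x^3 - 3x^2 + (2/3)x
D^1 f = 12x^3 + (9/2)x^2 - 6x + 2/3
matching coefficients of g against c_0 f + c_1 Df + … from the top degree down determines the c_i
solution: c_0 = 0, c_1 = 2

c_0 = 0, c_1 = 2


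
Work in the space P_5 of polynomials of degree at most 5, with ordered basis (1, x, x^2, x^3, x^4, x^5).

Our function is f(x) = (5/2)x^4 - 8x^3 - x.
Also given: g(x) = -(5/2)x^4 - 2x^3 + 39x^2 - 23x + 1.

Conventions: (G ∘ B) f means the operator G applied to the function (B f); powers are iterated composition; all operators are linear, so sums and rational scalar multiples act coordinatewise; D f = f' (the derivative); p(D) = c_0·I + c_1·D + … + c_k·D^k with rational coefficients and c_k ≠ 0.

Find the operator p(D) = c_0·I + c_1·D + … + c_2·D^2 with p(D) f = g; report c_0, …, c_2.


p(D) = -I − D + (1/2)·D^2, i.e. c_0 = -1, c_1 = -1, c_2 = 1/2

D^0 f = (5/2)x^4 - 8x^3 - x
D^1 f = 10x^3 - 24x^2 - 1
D^2 f = 30x^2 - 48x
matching coefficients of g against c_0 f + c_1 Df + … from the top degree down determines the c_i
solution: c_0 = -1, c_1 = -1, c_2 = 1/2


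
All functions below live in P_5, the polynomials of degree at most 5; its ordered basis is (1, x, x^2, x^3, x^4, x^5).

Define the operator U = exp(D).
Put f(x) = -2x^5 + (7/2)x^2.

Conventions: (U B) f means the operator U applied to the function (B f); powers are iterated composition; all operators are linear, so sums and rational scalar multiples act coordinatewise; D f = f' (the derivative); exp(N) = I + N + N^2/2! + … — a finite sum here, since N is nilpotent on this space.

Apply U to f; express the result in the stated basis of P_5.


order-1 term: -10x^4 + 7x
order-2 term: -20x^3 + 7/2
order-3 term: -20x^2
order-4 term: -10x
order-5 term: -2
the series for exp(D) f terminates at order 5
exp(D) f = -2x^5 - 10x^4 - 20x^3 - (33/2)x^2 - 3x + 3/2

the result is g(x) = -2x^5 - 10x^4 - 20x^3 - (33/2)x^2 - 3x + 3/2


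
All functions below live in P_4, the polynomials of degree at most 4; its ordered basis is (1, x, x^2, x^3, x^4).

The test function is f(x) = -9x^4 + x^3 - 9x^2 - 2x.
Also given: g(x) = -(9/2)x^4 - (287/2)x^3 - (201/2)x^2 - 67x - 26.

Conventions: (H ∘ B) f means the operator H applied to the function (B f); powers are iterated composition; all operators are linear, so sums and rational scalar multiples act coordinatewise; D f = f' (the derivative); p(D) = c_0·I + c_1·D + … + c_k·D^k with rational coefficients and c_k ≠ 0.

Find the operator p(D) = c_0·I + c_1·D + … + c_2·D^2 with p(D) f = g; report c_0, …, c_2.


p(D) = (1/2)·I + 4·D + D^2, i.e. c_0 = 1/2, c_1 = 4, c_2 = 1

D^0 f = -9x^4 + x^3 - 9x^2 - 2x
D^1 f = -36x^3 + 3x^2 - 18x - 2
D^2 f = -108x^2 + 6x - 18
matching coefficients of g against c_0 f + c_1 Df + … from the top degree down determines the c_i
solution: c_0 = 1/2, c_1 = 4, c_2 = 1


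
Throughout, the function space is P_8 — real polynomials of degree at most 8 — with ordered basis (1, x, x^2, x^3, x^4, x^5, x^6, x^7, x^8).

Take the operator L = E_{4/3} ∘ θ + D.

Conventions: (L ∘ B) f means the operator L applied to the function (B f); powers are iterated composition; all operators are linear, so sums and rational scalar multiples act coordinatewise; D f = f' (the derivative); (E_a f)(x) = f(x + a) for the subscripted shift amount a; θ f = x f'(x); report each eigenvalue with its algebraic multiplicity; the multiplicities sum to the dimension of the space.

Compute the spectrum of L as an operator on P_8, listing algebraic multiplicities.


λ = 0 (multiplicity 1), λ = 1 (multiplicity 1), λ = 2 (multiplicity 1), λ = 3 (multiplicity 1), λ = 4 (multiplicity 1), λ = 5 (multiplicity 1), λ = 6 (multiplicity 1), λ = 7 (multiplicity 1), λ = 8 (multiplicity 1)

image of 1: 0
image of x: x + 7/3
image of x^2: 2x^2 + (22/3)x + 32/9
image of x^3: 3x^3 + 15x^2 + 16x + 64/9
image of x^4: 4x^4 + (76/3)x^3 + (128/3)x^2 + (1024/27)x + 1024/81
image of x^5: 5x^5 + (115/3)x^4 + (800/9)x^3 + (3200/27)x^2 + (6400/81)x + 5120/243
image of x^6: 6x^6 + 54x^5 + 160x^4 + (2560/9)x^3 + (2560/9)x^2 + (4096/27)x + 8192/243
image of x^7: 7x^7 + (217/3)x^6 + (784/3)x^5 + (15680/27)x^4 + (62720/81)x^3 + (50176/81)x^2 + (200704/729)x + 114688/2187
image of x^8: 8x^8 + (280/3)x^7 + (3584/9)x^6 + (28672/27)x^5 + (143360/81)x^4 + (458752/243)x^3 + (917504/729)x^2 + (1048576/2187)x + 524288/6561
the matrix is upper triangular; its diagonal is (0, 1, 2, 3, 4, 5, 6, 7, 8)
for a triangular matrix the eigenvalues are the diagonal entries, with algebraic multiplicity their repetition count
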